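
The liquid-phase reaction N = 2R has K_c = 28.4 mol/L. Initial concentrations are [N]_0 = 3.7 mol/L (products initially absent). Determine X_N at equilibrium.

Let X = conversion of N; extent ξ = 3.7·X mol/L.
Concentrations: [N] = 3.7 − 3.7X; [R] = 7.4X.
K_c = [R]^2 / ([N]).
This equals 28.4 at X = 0.726 (the root in 0 < X < 1).

X = 0.726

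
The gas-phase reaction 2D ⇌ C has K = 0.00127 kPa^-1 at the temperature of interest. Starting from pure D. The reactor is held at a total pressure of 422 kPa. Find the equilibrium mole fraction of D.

y_D = 0.721

Let X = conversion of D (basis 1 mol D); extent of reaction ξ = 0.5X.
Mole table: n_D = 1 − X; n_C = 0.5X.
Total moles n_T = 1 − 0.5X.
With p_i = (n_i/n_T)P, K = p_C / (p_D^2).
This yields a degree-2 equation in X; solving on (0,1), X = 0.436.
Then n_D = 0.564, n_T = 0.782, so y_D = 0.721.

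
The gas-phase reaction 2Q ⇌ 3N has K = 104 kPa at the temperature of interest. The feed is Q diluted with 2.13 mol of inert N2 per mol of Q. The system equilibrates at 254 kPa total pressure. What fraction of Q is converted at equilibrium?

X = 0.480

Basis: 1 mol Q initially; let X = conversion of Q. Extent ξ = 0.5X.
Mole table: n_Q = 1 − X; n_N = 1.5X; n_I = 2.13 (inert).
Total moles n_T = 3.13 + 0.5X.
With p_i = (n_i/n_T)P, K = p_N^3 / (p_Q^2).
Setting this equal to 104 kPa and taking the physical root (0 < X < 1) gives X = 0.480.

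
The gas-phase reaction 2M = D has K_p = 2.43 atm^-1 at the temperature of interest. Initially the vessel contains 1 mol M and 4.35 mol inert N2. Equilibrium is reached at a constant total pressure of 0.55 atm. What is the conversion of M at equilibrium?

X = 0.272

Basis: 1 mol M initially; let X = conversion of M. Extent ξ = 0.5X.
Mole table: n_M = 1 − X; n_D = 0.5X; n_I = 4.35 (inert).
n_T = Σnᵢ = 5.35 − 0.5X.
y_i = n_i/n_T, p_i = y_i·P. K_p = p_D / (p_M^2).
Equating to 2.43 atm^-1 and solving on 0 < X < 1: X = 0.272.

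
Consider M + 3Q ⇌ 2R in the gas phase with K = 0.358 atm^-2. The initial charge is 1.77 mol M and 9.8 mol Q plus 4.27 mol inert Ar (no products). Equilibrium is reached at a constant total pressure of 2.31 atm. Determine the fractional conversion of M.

Let X = conversion of M (basis 1.77 mol M); extent of reaction ξ = 1.77X.
At extent ξ: n_M = 1.77 − 1.77X; n_Q = 9.8 − 5.31X; n_R = 3.54X; n_I = 4.27 (inert).
Total moles n_T = 15.8 − 3.54X.
Mole fractions y_i = n_i/n_T; K = p_R^2 / (p_M p_Q^3) with p_i = y_i·P.
Setting this equal to 0.358 atm^-2 and taking the physical root (0 < X < 1) gives X = 0.499.

X = 0.499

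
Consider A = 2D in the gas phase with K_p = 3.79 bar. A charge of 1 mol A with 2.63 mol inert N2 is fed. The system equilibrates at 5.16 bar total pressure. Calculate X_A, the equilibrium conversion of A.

X = 0.574

Take 1 mol A as basis and let X be its fractional conversion, so ξ = X.
Moles: n_A = 1 − X; n_D = 2X; n_I = 2.63 (inert).
Total moles n_T = 3.63 + X.
y_i = n_i/n_T, p_i = y_i·P. K_p = p_D^2 / (p_A).
Setting this equal to 3.79 bar and taking the physical root (0 < X < 1) gives X = 0.574.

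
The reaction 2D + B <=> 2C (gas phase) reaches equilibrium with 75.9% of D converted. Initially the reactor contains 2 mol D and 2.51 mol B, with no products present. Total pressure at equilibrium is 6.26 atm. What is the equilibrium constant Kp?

Take 2 mol D as basis and let X be its fractional conversion, so ξ = X.
Mole table: n_D = 2 − 2X; n_B = 2.51 − X; n_C = 2X.
Total moles n_T = 4.51 − X.
At X = 0.759: n_D = 0.482, n_B = 1.75, n_C = 1.52, n_T = 3.75.
p_i = (n_i/n_T)·P. Kp = p_C^2 / (p_D^2 p_B) = 3.39 atm^-1.

Kp = 3.39 atm^-1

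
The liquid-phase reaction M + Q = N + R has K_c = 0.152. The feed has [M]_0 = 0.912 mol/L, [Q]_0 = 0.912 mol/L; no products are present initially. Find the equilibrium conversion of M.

X = 0.281

Let X = conversion of M; extent ξ = 0.912·X mol/L.
Concentrations: [M] = 0.912 − 0.912X; [Q] = 0.912 − 0.912X; [N] = 0.912X; [R] = 0.912X.
K_c = [N] [R] / ([M] [Q]).
This equals 0.152 at X = 0.281 (the root in 0 < X < 1).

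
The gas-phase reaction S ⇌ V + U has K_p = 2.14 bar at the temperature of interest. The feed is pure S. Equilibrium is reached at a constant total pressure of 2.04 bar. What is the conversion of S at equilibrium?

X = 0.716

Let X = conversion of S (basis 1 mol S); extent of reaction ξ = X.
Mole table: n_S = 1 − X; n_V = X; n_U = X.
n_T = Σnᵢ = 1 + X.
y_i = n_i/n_T, p_i = y_i·P. K_p = p_V p_U / (p_S).
Setting this equal to 2.14 bar and taking the physical root (0 < X < 1) gives X = 0.716.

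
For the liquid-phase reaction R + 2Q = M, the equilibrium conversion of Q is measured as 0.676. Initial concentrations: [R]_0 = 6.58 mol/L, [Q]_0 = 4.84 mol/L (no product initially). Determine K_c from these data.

Let X = conversion of Q.
Concentrations: [R] = 6.58 − 2.42X; [Q] = 4.84 − 4.84X; [M] = 2.42X.
At X = 0.676: [R] = 4.94, [Q] = 1.57, [M] = 1.64.
K_c = [M] / ([R] [Q]^2) = 0.135 (mol/L)^-2.

K_c = 0.135 (mol/L)^-2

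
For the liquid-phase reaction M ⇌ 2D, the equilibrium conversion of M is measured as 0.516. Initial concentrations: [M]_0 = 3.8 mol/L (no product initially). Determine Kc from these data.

Let X = conversion of M.
Concentrations: [M] = 3.8 − 3.8X; [D] = 7.6X.
At X = 0.516: [M] = 1.84, [D] = 3.92.
Kc = [D]^2 / ([M]) = 8.36 mol/L.

Kc = 8.36 mol/L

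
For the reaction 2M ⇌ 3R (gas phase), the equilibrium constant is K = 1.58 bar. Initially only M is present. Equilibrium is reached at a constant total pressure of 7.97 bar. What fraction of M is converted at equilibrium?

X = 0.317

Basis: 1 mol M initially; let X = conversion of M. Extent ξ = 0.5X.
Species balance: n_M = 1 − X; n_R = 1.5X.
n_T = Σnᵢ = 1 + 0.5X.
Mole fractions y_i = n_i/n_T; K = p_R^3 / (p_M^2) with p_i = y_i·P.
Substituting and setting equal to 1.58 bar gives a polynomial in X; the root in (0,1) is X = 0.317.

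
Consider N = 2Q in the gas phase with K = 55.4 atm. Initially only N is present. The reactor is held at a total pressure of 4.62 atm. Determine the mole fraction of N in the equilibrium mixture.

Let X = conversion of N (basis 1 mol N); extent of reaction ξ = X.
At extent ξ: n_N = 1 − X; n_Q = 2X.
Total moles n_T = 1 + X.
Mole fractions y_i = n_i/n_T; K = p_Q^2 / (p_N) with p_i = y_i·P.
Equating to 55.4 atm and solving on 0 < X < 1: X = 0.866.
Then n_N = 0.134, n_T = 1.87, so y_N = 0.072.

y_N = 0.072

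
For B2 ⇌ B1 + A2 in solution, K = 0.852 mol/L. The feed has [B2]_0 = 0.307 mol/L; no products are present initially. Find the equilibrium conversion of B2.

Let X = conversion of B2; extent ξ = 0.307·X mol/L.
Concentrations: [B2] = 0.307 − 0.307X; [B1] = 0.307X; [A2] = 0.307X.
K = [B1] [A2] / ([B2]).
This equals 0.852 at X = 0.780 (the root in 0 < X < 1).

X = 0.780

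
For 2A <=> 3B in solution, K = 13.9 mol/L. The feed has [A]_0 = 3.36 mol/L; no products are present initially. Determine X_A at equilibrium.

Let X = conversion of A; extent ξ = 3.36X/2 mol/L.
Concentrations: [A] = 3.36 − 3.36X; [B] = 5.04X.
K = [B]^3 / ([A]^2).
Solving K = 13.9 for X ∈ (0,1): X = 0.590.

X = 0.590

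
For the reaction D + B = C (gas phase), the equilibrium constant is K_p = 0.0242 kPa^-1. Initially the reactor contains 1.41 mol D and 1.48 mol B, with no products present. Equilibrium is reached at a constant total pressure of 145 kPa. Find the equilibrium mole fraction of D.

Take 1.41 mol D as basis and let X be its fractional conversion, so ξ = 1.41X.
Species balance: n_D = 1.41 − 1.41X; n_B = 1.48 − 1.41X; n_C = 1.41X.
n_T = Σnᵢ = 2.89 − 1.41X.
With p_i = (n_i/n_T)P, K_p = p_C / (p_D p_B).
Setting this equal to 0.0242 kPa^-1 and taking the physical root (0 < X < 1) gives X = 0.542.
Then n_D = 0.646, n_T = 2.13, so y_D = 0.304.

y_D = 0.304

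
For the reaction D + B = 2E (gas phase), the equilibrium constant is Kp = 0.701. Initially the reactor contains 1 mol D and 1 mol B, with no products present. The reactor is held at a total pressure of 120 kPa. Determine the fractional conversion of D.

Take 1 mol D as basis and let X be its fractional conversion, so ξ = X.
At extent ξ: n_D = 1 − X; n_B = 1 − X; n_E = 2X.
Since Δν = 0, n_T = 2 throughout.
With p_i = (n_i/n_T)P, Kp = p_E^2 / (p_D p_B).
This yields a degree-2 equation in X; solving on (0,1), X = 0.295.

X = 0.295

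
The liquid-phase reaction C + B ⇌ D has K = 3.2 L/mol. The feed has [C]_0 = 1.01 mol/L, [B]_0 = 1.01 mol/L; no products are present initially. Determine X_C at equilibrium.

Let X = conversion of C; extent ξ = 1.01·X mol/L.
Concentrations: [C] = 1.01 − 1.01X; [B] = 1.01 − 1.01X; [D] = 1.01X.
K = [D] / ([C] [B]).
This equals 3.2 at X = 0.577 (the root in 0 < X < 1).

X = 0.577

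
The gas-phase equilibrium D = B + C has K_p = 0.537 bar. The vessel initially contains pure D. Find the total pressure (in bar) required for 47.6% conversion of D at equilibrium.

Let X = conversion of D (basis 1 mol D); extent of reaction ξ = X.
At extent ξ: n_D = 1 − X; n_B = X; n_C = X.
n_T = Σnᵢ = 1 + X.
K_p = p_B p_C / (p_D) with p_i = (n_i/n_T)·P.
At X = 0.476: the mole-fraction product g(X) = Π y_i^ν_i = 0.293. Since K_p = g(X)·P^{1}, P = (K_p/g)^(1/1) = (0.537/0.293)^(1/1) = 1.83 bar.

P = 1.83 bar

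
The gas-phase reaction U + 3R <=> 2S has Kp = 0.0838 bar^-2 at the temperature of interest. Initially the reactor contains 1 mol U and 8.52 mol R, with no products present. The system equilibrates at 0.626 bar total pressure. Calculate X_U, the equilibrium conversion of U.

Let X = conversion of U (basis 1 mol U); extent of reaction ξ = X.
Species balance: n_U = 1 − X; n_R = 8.52 − 3X; n_S = 2X.
Summing: n_T = 9.52 − 2X.
With p_i = (n_i/n_T)P, Kp = p_S^2 / (p_U p_R^3).
Substituting and setting equal to 0.0838 bar^-2 gives a polynomial in X; the root in (0,1) is X = 0.198.

X = 0.198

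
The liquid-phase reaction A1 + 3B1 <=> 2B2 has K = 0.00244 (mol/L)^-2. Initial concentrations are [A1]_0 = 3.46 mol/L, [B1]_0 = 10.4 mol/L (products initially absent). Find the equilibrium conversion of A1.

X = 0.250

Let X = conversion of A1; extent ξ = 3.46·X mol/L.
Concentrations: [A1] = 3.46 − 3.46X; [B1] = 10.4 − 10.4X; [B2] = 6.92X.
K = [B2]^2 / ([A1] [B1]^3).
This equals 0.00244 at X = 0.250 (the root in 0 < X < 1).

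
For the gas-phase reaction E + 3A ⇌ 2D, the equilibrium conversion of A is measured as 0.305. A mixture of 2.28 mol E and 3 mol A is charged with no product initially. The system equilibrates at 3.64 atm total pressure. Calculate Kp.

Kp = 0.0342 atm^-2

Basis: 3 mol A initially; let X = conversion of A. Extent ξ = X.
At extent ξ: n_E = 2.28 − X; n_A = 3 − 3X; n_D = 2X.
Total moles n_T = 5.28 − 2X.
At X = 0.305: n_E = 1.97, n_A = 2.08, n_D = 0.61, n_T = 4.67.
p_i = (n_i/n_T)·P. Kp = p_D^2 / (p_E p_A^3) = 0.0342 atm^-2.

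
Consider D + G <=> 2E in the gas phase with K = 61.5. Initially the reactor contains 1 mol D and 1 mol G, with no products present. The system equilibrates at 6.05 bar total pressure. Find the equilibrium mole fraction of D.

Let X = conversion of D (basis 1 mol D); extent of reaction ξ = X.
Mole table: n_D = 1 − X; n_G = 1 − X; n_E = 2X.
Total moles n_T = 2 (Δν = 0, constant).
With p_i = (n_i/n_T)P, K = p_E^2 / (p_D p_G).
This yields a degree-2 equation in X; solving on (0,1), X = 0.797.
Then n_D = 0.203, n_T = 2, so y_D = 0.102.

y_D = 0.102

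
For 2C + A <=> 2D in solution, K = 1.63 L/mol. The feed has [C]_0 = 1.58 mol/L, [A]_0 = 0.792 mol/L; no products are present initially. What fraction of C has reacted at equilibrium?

Let X = conversion of C; extent ξ = 1.58X/2 mol/L.
Concentrations: [C] = 1.58 − 1.58X; [A] = 0.792 − 0.79X; [D] = 1.58X.
K = [D]^2 / ([C]^2 [A]).
Solving K = 1.63 for X ∈ (0,1): X = 0.456.

X = 0.456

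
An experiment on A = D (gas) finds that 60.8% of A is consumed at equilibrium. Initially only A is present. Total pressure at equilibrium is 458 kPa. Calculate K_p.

K_p = 1.55

Take 1 mol A as basis and let X be its fractional conversion, so ξ = X.
At extent ξ: n_A = 1 − X; n_D = X.
Total moles n_T = 1 (Δν = 0, constant).
At X = 0.608: n_A = 0.392, n_D = 0.608, n_T = 1.
p_i = (n_i/n_T)·P. K_p = p_D / (p_A) = 1.55.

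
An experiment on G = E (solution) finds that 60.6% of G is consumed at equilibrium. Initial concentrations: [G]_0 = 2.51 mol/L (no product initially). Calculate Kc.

Kc = 1.54

Let X = conversion of G.
Concentrations: [G] = 2.51 − 2.51X; [E] = 2.51X.
At X = 0.606: [G] = 0.989, [E] = 1.52.
Kc = [E] / ([G]) = 1.54.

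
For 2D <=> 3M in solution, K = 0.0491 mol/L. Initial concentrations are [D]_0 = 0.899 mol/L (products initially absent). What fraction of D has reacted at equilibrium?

Let X = conversion of D; extent ξ = 0.899X/2 mol/L.
Concentrations: [D] = 0.899 − 0.899X; [M] = 1.35X.
K = [M]^3 / ([D]^2).
Solving K = 0.0491 for X ∈ (0,1): X = 0.215.

X = 0.215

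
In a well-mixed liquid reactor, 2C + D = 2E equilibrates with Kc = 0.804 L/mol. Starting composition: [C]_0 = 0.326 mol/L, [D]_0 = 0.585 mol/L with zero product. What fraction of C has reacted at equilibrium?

X = 0.393

Let X = conversion of C; extent ξ = 0.326X/2 mol/L.
Concentrations: [C] = 0.326 − 0.326X; [D] = 0.585 − 0.163X; [E] = 0.326X.
Kc = [E]^2 / ([C]^2 [D]).
Equating to 0.804 L/mol: the physical root is X = 0.393.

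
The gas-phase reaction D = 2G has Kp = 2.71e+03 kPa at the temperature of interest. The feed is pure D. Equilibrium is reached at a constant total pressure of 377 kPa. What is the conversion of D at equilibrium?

Basis: 1 mol D initially; let X = conversion of D. Extent ξ = X.
Mole table: n_D = 1 − X; n_G = 2X.
Total moles n_T = 1 + X.
y_i = n_i/n_T, p_i = y_i·P. Kp = p_G^2 / (p_D).
Setting this equal to 2.71e+03 kPa and taking the physical root (0 < X < 1) gives X = 0.802.

X = 0.802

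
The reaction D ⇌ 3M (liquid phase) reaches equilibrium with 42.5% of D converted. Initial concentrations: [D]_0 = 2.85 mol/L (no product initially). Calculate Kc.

Kc = 29.3 (mol/L)^2

Let X = conversion of D.
Concentrations: [D] = 2.85 − 2.85X; [M] = 8.55X.
At X = 0.425: [D] = 1.64, [M] = 3.63.
Kc = [M]^3 / ([D]) = 29.3 (mol/L)^2.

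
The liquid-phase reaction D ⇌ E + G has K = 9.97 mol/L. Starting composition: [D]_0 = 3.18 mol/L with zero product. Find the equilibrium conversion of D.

Let X = conversion of D; extent ξ = 3.18·X mol/L.
Concentrations: [D] = 3.18 − 3.18X; [E] = 3.18X; [G] = 3.18X.
K = [E] [G] / ([D]).
Setting equal to 9.97 and solving for X on (0,1) gives X = 0.797.

X = 0.797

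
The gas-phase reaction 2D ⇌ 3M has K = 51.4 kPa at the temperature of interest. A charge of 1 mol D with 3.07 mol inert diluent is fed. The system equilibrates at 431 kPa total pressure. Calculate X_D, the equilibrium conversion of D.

X = 0.385

Let X = conversion of D (basis 1 mol D); extent of reaction ξ = 0.5X.
Mole table: n_D = 1 − X; n_M = 1.5X; n_I = 3.07 (inert).
Summing: n_T = 4.07 + 0.5X.
Mole fractions y_i = n_i/n_T; K = p_M^3 / (p_D^2) with p_i = y_i·P.
Setting this equal to 51.4 kPa and taking the physical root (0 < X < 1) gives X = 0.385.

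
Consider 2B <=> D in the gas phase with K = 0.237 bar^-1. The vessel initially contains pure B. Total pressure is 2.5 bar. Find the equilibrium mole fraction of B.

Let X = conversion of B (basis 1 mol B); extent of reaction ξ = 0.5X.
Species balance: n_B = 1 − X; n_D = 0.5X.
Total moles n_T = 1 − 0.5X.
Mole fractions y_i = n_i/n_T; K = p_D / (p_B^2) with p_i = y_i·P.
This yields a degree-2 equation in X; solving on (0,1), X = 0.455.
Then n_B = 0.545, n_T = 0.772, so y_B = 0.705.

y_B = 0.705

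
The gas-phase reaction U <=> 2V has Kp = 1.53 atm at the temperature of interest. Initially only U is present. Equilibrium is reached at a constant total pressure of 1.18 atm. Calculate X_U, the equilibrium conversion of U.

X = 0.495

Let X = conversion of U (basis 1 mol U); extent of reaction ξ = X.
At extent ξ: n_U = 1 − X; n_V = 2X.
Summing: n_T = 1 + X.
Mole fractions y_i = n_i/n_T; Kp = p_V^2 / (p_U) with p_i = y_i·P.
This yields a degree-2 equation in X; solving on (0,1), X = 0.495.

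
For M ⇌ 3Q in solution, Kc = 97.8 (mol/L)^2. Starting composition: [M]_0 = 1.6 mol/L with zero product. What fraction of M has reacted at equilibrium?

X = 0.728

Let X = conversion of M; extent ξ = 1.6·X mol/L.
Concentrations: [M] = 1.6 − 1.6X; [Q] = 4.8X.
Kc = [Q]^3 / ([M]).
This equals 97.8 at X = 0.728 (the root in 0 < X < 1).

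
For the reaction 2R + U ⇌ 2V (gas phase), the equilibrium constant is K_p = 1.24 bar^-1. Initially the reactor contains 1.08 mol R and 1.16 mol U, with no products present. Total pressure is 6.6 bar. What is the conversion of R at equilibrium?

Basis: 1.08 mol R initially; let X = conversion of R. Extent ξ = 0.54X.
Mole table: n_R = 1.08 − 1.08X; n_U = 1.16 − 0.54X; n_V = 1.08X.
n_T = Σnᵢ = 2.24 − 0.54X.
Mole fractions y_i = n_i/n_T; K_p = p_V^2 / (p_R^2 p_U) with p_i = y_i·P.
Equating to 1.24 bar^-1 and solving on 0 < X < 1: X = 0.652.

X = 0.652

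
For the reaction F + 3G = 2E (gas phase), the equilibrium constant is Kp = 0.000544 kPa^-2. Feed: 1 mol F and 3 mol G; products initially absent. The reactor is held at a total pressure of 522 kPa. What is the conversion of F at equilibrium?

X = 0.756

Take 1 mol F as basis and let X be its fractional conversion, so ξ = X.
Mole table: n_F = 1 − X; n_G = 3 − 3X; n_E = 2X.
Summing: n_T = 4 − 2X.
y_i = n_i/n_T, p_i = y_i·P. Kp = p_E^2 / (p_F p_G^3).
Equating to 0.000544 kPa^-2 and solving on 0 < X < 1: X = 0.756.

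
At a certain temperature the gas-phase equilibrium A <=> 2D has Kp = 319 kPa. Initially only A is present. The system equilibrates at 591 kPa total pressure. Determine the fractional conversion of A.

Take 1 mol A as basis and let X be its fractional conversion, so ξ = X.
At extent ξ: n_A = 1 − X; n_D = 2X.
Total moles n_T = 1 + X.
y_i = n_i/n_T, p_i = y_i·P. Kp = p_D^2 / (p_A).
Substituting and setting equal to 319 kPa gives a polynomial in X; the root in (0,1) is X = 0.345.

X = 0.345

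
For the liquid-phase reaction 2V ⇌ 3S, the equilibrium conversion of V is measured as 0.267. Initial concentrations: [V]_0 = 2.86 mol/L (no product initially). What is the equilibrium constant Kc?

Kc = 0.342 mol/L

Let X = conversion of V.
Concentrations: [V] = 2.86 − 2.86X; [S] = 4.29X.
At X = 0.267: [V] = 2.1, [S] = 1.15.
Kc = [S]^3 / ([V]^2) = 0.342 mol/L.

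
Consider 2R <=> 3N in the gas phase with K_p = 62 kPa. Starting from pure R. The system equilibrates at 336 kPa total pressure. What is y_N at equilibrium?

Basis: 1 mol R initially; let X = conversion of R. Extent ξ = 0.5X.
At extent ξ: n_R = 1 − X; n_N = 1.5X.
n_T = Σnᵢ = 1 + 0.5X.
y_i = n_i/n_T, p_i = y_i·P. K_p = p_N^3 / (p_R^2).
This yields a degree-3 equation in X; solving on (0,1), X = 0.311.
Then n_N = 0.466, n_T = 1.16, so y_N = 0.403.

y_N = 0.403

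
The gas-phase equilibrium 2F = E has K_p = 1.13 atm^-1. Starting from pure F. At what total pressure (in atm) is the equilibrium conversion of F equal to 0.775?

Let X = conversion of F (basis 1 mol F); extent of reaction ξ = 0.5X.
At extent ξ: n_F = 1 − X; n_E = 0.5X.
Total moles n_T = 1 − 0.5X.
K_p = p_E / (p_F^2) with p_i = (n_i/n_T)·P.
At X = 0.775: the mole-fraction product g(X) = Π y_i^ν_i = 4.688. Since K_p = g(X)·P^{-1}, P = (g/K_p)^(1/1) = (4.688/1.13)^(1/1) = 4.15 atm.

P = 4.15 atm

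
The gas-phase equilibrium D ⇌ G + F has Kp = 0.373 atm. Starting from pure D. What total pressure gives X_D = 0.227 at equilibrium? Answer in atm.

Basis: 1 mol D initially; let X = conversion of D. Extent ξ = X.
Species balance: n_D = 1 − X; n_G = X; n_F = X.
Total moles n_T = 1 + X.
Kp = p_G p_F / (p_D) with p_i = (n_i/n_T)·P.
At X = 0.227: the mole-fraction product g(X) = Π y_i^ν_i = 0.05433. Since Kp = g(X)·P^{1}, P = (Kp/g)^(1/1) = (0.373/0.05433)^(1/1) = 6.87 atm.

P = 6.87 atm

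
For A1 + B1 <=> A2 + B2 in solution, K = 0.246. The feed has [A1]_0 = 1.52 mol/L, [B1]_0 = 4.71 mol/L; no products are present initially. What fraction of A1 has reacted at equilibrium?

X = 0.539

Let X = conversion of A1; extent ξ = 1.52·X mol/L.
Concentrations: [A1] = 1.52 − 1.52X; [B1] = 4.71 − 1.52X; [A2] = 1.52X; [B2] = 1.52X.
K = [A2] [B2] / ([A1] [B1]).
Setting equal to 0.246 and solving for X on (0,1) gives X = 0.539.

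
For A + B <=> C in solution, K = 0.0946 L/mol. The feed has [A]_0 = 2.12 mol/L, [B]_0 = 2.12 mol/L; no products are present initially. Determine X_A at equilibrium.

X = 0.146

Let X = conversion of A; extent ξ = 2.12·X mol/L.
Concentrations: [A] = 2.12 − 2.12X; [B] = 2.12 − 2.12X; [C] = 2.12X.
K = [C] / ([A] [B]).
Solving K = 0.0946 for X ∈ (0,1): X = 0.146.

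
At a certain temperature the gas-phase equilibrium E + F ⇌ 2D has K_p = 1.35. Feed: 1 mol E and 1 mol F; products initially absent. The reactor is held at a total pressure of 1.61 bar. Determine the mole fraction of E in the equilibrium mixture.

Basis: 1 mol E initially; let X = conversion of E. Extent ξ = X.
Species balance: n_E = 1 − X; n_F = 1 − X; n_D = 2X.
Total moles n_T = 2 (Δν = 0, constant).
Mole fractions y_i = n_i/n_T; K_p = p_D^2 / (p_E p_F) with p_i = y_i·P.
Equating to 1.35 and solving on 0 < X < 1: X = 0.367.
Then n_E = 0.633, n_T = 2, so y_E = 0.316.

y_E = 0.316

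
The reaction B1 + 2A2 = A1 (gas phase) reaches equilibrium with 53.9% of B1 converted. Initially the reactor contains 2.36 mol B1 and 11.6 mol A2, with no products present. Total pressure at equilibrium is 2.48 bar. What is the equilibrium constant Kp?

Let X = conversion of B1 (basis 2.36 mol B1); extent of reaction ξ = 2.36X.
At extent ξ: n_B1 = 2.36 − 2.36X; n_A2 = 11.6 − 4.72X; n_A1 = 2.36X.
Total moles n_T = 14 − 4.72X.
At X = 0.539: n_B1 = 1.09, n_A2 = 9.06, n_A1 = 1.27, n_T = 11.4.
p_i = (n_i/n_T)·P. Kp = p_A1 / (p_B1 p_A2^2) = 0.302 bar^-2.

Kp = 0.302 bar^-2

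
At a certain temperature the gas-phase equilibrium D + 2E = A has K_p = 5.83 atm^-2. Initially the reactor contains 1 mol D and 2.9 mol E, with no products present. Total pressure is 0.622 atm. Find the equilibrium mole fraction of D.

y_D = 0.174

Let X = conversion of D (basis 1 mol D); extent of reaction ξ = X.
Moles: n_D = 1 − X; n_E = 2.9 − 2X; n_A = X.
n_T = Σnᵢ = 3.9 − 2X.
y_i = n_i/n_T, p_i = y_i·P. K_p = p_A / (p_D p_E^2).
This yields a degree-3 equation in X; solving on (0,1), X = 0.493.
Then n_D = 0.507, n_T = 2.91, so y_D = 0.174.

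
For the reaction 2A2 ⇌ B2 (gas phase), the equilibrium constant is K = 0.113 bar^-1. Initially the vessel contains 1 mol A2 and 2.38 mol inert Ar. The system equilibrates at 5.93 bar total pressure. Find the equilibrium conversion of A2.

X = 0.238

Let X = conversion of A2 (basis 1 mol A2); extent of reaction ξ = 0.5X.
Mole table: n_A2 = 1 − X; n_B2 = 0.5X; n_I = 2.38 (inert).
Summing: n_T = 3.38 − 0.5X.
y_i = n_i/n_T, p_i = y_i·P. K = p_B2 / (p_A2^2).
Substituting and setting equal to 0.113 bar^-1 gives a polynomial in X; the root in (0,1) is X = 0.238.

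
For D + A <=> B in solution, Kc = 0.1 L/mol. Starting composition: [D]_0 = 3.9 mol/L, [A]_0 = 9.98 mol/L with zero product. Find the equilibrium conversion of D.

X = 0.451

Let X = conversion of D; extent ξ = 3.9·X mol/L.
Concentrations: [D] = 3.9 − 3.9X; [A] = 9.98 − 3.9X; [B] = 3.9X.
Kc = [B] / ([D] [A]).
This equals 0.1 at X = 0.451 (the root in 0 < X < 1).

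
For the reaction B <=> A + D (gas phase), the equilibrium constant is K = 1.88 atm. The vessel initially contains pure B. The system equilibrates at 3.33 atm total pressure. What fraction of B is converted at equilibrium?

X = 0.601

Basis: 1 mol B initially; let X = conversion of B. Extent ξ = X.
Mole table: n_B = 1 − X; n_A = X; n_D = X.
Total moles n_T = 1 + X.
y_i = n_i/n_T, p_i = y_i·P. K = p_A p_D / (p_B).
This yields a degree-2 equation in X; solving on (0,1), X = 0.601.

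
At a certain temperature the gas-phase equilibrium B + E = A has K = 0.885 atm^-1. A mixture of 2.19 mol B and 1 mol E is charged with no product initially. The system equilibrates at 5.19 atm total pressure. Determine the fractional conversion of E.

X = 0.732

Basis: 1 mol E initially; let X = conversion of E. Extent ξ = X.
At extent ξ: n_B = 2.19 − X; n_E = 1 − X; n_A = X.
n_T = Σnᵢ = 3.19 − X.
With p_i = (n_i/n_T)P, K = p_A / (p_B p_E).
This yields a degree-2 equation in X; solving on (0,1), X = 0.732.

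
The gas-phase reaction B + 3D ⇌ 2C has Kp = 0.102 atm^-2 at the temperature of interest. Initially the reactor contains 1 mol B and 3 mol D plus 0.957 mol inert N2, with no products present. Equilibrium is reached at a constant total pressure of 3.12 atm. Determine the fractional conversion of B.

Take 1 mol B as basis and let X be its fractional conversion, so ξ = X.
Mole table: n_B = 1 − X; n_D = 3 − 3X; n_C = 2X; n_I = 0.957 (inert).
n_T = Σnᵢ = 4.96 − 2X.
Mole fractions y_i = n_i/n_T; Kp = p_C^2 / (p_B p_D^3) with p_i = y_i·P.
Equating to 0.102 atm^-2 and solving on 0 < X < 1: X = 0.295.

X = 0.295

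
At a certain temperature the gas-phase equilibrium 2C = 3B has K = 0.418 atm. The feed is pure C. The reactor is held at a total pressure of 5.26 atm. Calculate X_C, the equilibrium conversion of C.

X = 0.247

Let X = conversion of C (basis 1 mol C); extent of reaction ξ = 0.5X.
Moles: n_C = 1 − X; n_B = 1.5X.
Total moles n_T = 1 + 0.5X.
y_i = n_i/n_T, p_i = y_i·P. K = p_B^3 / (p_C^2).
Substituting and setting equal to 0.418 atm gives a polynomial in X; the root in (0,1) is X = 0.247.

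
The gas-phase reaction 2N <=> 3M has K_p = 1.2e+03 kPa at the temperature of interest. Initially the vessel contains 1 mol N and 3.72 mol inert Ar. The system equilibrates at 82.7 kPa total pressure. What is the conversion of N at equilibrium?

X = 0.837

Basis: 1 mol N initially; let X = conversion of N. Extent ξ = 0.5X.
At extent ξ: n_N = 1 − X; n_M = 1.5X; n_I = 3.72 (inert).
Summing: n_T = 4.72 + 0.5X.
With p_i = (n_i/n_T)P, K_p = p_M^3 / (p_N^2).
Equating to 1.2e+03 kPa and solving on 0 < X < 1: X = 0.837.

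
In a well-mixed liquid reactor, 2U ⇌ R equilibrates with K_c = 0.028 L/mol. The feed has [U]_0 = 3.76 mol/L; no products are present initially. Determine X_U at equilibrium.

Let X = conversion of U; extent ξ = 3.76X/2 mol/L.
Concentrations: [U] = 3.76 − 3.76X; [R] = 1.88X.
K_c = [R] / ([U]^2).
Equating to 0.028 L/mol: the physical root is X = 0.152.

X = 0.152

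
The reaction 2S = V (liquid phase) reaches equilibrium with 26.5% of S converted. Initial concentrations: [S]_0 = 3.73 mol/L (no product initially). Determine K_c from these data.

K_c = 0.0658 L/mol

Let X = conversion of S.
Concentrations: [S] = 3.73 − 3.73X; [V] = 1.86X.
At X = 0.265: [S] = 2.74, [V] = 0.494.
K_c = [V] / ([S]^2) = 0.0658 L/mol.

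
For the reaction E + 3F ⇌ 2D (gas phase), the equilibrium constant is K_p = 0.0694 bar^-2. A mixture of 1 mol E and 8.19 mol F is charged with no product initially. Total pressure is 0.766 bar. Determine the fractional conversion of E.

Take 1 mol E as basis and let X be its fractional conversion, so ξ = X.
Mole table: n_E = 1 − X; n_F = 8.19 − 3X; n_D = 2X.
n_T = Σnᵢ = 9.19 − 2X.
With p_i = (n_i/n_T)P, K_p = p_D^2 / (p_E p_F^3).
This yields a degree-4 equation in X; solving on (0,1), X = 0.212.

X = 0.212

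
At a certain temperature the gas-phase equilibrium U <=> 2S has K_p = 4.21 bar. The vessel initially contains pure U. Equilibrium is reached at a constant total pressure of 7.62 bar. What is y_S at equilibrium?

y_S = 0.517

Let X = conversion of U (basis 1 mol U); extent of reaction ξ = X.
Species balance: n_U = 1 − X; n_S = 2X.
Total moles n_T = 1 + X.
Mole fractions y_i = n_i/n_T; K_p = p_S^2 / (p_U) with p_i = y_i·P.
Equating to 4.21 bar and solving on 0 < X < 1: X = 0.348.
Then n_S = 0.697, n_T = 1.35, so y_S = 0.517.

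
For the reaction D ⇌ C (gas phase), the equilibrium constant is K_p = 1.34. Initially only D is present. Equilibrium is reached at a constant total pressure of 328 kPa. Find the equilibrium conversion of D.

Basis: 1 mol D initially; let X = conversion of D. Extent ξ = X.
Mole table: n_D = 1 − X; n_C = X.
Total moles n_T = 1 (Δν = 0, constant).
With p_i = (n_i/n_T)P, K_p = p_C / (p_D).
Equating to 1.34 and solving on 0 < X < 1: X = 0.573.

X = 0.573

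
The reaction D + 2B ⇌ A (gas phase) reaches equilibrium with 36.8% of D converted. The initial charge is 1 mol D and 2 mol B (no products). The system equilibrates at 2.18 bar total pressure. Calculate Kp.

Kp = 0.393 bar^-2

Take 1 mol D as basis and let X be its fractional conversion, so ξ = X.
Moles: n_D = 1 − X; n_B = 2 − 2X; n_A = X.
Total moles n_T = 3 − 2X.
At X = 0.368: n_D = 0.632, n_B = 1.26, n_A = 0.368, n_T = 2.26.
p_i = (n_i/n_T)·P. Kp = p_A / (p_D p_B^2) = 0.393 bar^-2.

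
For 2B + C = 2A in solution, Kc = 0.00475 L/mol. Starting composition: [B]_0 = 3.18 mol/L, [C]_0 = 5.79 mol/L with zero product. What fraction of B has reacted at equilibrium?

X = 0.140

Let X = conversion of B; extent ξ = 3.18X/2 mol/L.
Concentrations: [B] = 3.18 − 3.18X; [C] = 5.79 − 1.59X; [A] = 3.18X.
Kc = [A]^2 / ([B]^2 [C]).
Setting equal to 0.00475 and solving for X on (0,1) gives X = 0.140.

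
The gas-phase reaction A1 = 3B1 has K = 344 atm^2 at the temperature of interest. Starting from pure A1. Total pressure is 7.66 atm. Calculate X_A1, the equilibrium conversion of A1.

X = 0.715

Let X = conversion of A1 (basis 1 mol A1); extent of reaction ξ = X.
Mole table: n_A1 = 1 − X; n_B1 = 3X.
Summing: n_T = 1 + 2X.
With p_i = (n_i/n_T)P, K = p_B1^3 / (p_A1).
This yields a degree-3 equation in X; solving on (0,1), X = 0.715.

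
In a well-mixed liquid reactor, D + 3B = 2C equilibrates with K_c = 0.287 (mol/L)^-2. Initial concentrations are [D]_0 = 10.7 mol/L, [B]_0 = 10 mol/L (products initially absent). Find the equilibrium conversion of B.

X = 0.775

Let X = conversion of B; extent ξ = 10X/3 mol/L.
Concentrations: [D] = 10.7 − 3.33X; [B] = 10 − 10X; [C] = 6.67X.
K_c = [C]^2 / ([D] [B]^3).
Setting equal to 0.287 and solving for X on (0,1) gives X = 0.775.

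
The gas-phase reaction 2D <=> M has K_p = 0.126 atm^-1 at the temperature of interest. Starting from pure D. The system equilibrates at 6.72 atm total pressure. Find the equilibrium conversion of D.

Let X = conversion of D (basis 1 mol D); extent of reaction ξ = 0.5X.
Moles: n_D = 1 − X; n_M = 0.5X.
Summing: n_T = 1 − 0.5X.
With p_i = (n_i/n_T)P, K_p = p_M / (p_D^2).
This yields a degree-2 equation in X; solving on (0,1), X = 0.523.

X = 0.523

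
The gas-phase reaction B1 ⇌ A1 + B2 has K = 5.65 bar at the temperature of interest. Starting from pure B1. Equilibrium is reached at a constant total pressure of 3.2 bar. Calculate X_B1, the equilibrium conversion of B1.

Take 1 mol B1 as basis and let X be its fractional conversion, so ξ = X.
Species balance: n_B1 = 1 − X; n_A1 = X; n_B2 = X.
n_T = Σnᵢ = 1 + X.
With p_i = (n_i/n_T)P, K = p_A1 p_B2 / (p_B1).
Equating to 5.65 bar and solving on 0 < X < 1: X = 0.799.

X = 0.799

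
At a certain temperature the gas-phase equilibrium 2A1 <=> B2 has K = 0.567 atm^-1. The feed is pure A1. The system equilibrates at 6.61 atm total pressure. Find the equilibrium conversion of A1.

Let X = conversion of A1 (basis 1 mol A1); extent of reaction ξ = 0.5X.
Species balance: n_A1 = 1 − X; n_B2 = 0.5X.
Summing: n_T = 1 − 0.5X.
y_i = n_i/n_T, p_i = y_i·P. K = p_B2 / (p_A1^2).
Setting this equal to 0.567 atm^-1 and taking the physical root (0 < X < 1) gives X = 0.750.

X = 0.750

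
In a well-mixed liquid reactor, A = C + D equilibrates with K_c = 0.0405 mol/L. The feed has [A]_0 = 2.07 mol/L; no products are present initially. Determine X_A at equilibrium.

Let X = conversion of A; extent ξ = 2.07·X mol/L.
Concentrations: [A] = 2.07 − 2.07X; [C] = 2.07X; [D] = 2.07X.
K_c = [C] [D] / ([A]).
Equating to 0.0405 mol/L: the physical root is X = 0.130.

X = 0.130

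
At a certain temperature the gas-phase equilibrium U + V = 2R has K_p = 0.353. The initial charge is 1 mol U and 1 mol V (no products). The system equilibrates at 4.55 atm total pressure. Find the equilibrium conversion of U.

Let X = conversion of U (basis 1 mol U); extent of reaction ξ = X.
Moles: n_U = 1 − X; n_V = 1 − X; n_R = 2X.
Total moles n_T = 2 (Δν = 0, constant).
With p_i = (n_i/n_T)P, K_p = p_R^2 / (p_U p_V).
Equating to 0.353 and solving on 0 < X < 1: X = 0.229.

X = 0.229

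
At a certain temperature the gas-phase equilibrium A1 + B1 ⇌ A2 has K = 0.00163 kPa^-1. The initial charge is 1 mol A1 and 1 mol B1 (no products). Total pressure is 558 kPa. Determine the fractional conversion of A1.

Take 1 mol A1 as basis and let X be its fractional conversion, so ξ = X.
Mole table: n_A1 = 1 − X; n_B1 = 1 − X; n_A2 = X.
n_T = Σnᵢ = 2 − X.
With p_i = (n_i/n_T)P, K = p_A2 / (p_A1 p_B1).
Substituting and setting equal to 0.00163 kPa^-1 gives a polynomial in X; the root in (0,1) is X = 0.276.

X = 0.276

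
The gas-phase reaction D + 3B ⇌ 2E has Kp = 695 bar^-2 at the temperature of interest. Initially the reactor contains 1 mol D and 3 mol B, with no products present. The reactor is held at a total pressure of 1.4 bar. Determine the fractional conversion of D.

X = 0.857

Let X = conversion of D (basis 1 mol D); extent of reaction ξ = X.
Moles: n_D = 1 − X; n_B = 3 − 3X; n_E = 2X.
n_T = Σnᵢ = 4 − 2X.
y_i = n_i/n_T, p_i = y_i·P. Kp = p_E^2 / (p_D p_B^3).
Setting this equal to 695 bar^-2 and taking the physical root (0 < X < 1) gives X = 0.857.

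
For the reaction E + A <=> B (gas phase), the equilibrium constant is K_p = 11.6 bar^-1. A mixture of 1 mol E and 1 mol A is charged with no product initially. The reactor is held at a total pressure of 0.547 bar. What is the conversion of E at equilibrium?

Basis: 1 mol E initially; let X = conversion of E. Extent ξ = X.
Mole table: n_E = 1 − X; n_A = 1 − X; n_B = X.
Summing: n_T = 2 − X.
Mole fractions y_i = n_i/n_T; K_p = p_B / (p_E p_A) with p_i = y_i·P.
This yields a degree-2 equation in X; solving on (0,1), X = 0.631.

X = 0.631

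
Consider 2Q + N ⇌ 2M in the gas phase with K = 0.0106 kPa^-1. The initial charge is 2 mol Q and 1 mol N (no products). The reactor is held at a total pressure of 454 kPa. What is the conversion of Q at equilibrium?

Basis: 2 mol Q initially; let X = conversion of Q. Extent ξ = X.
Species balance: n_Q = 2 − 2X; n_N = 1 − X; n_M = 2X.
Total moles n_T = 3 − X.
With p_i = (n_i/n_T)P, K = p_M^2 / (p_Q^2 p_N).
This yields a degree-3 equation in X; solving on (0,1), X = 0.496.

X = 0.496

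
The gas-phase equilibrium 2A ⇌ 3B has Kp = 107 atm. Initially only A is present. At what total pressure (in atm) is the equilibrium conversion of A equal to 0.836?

Basis: 1 mol A initially; let X = conversion of A. Extent ξ = 0.5X.
Mole table: n_A = 1 − X; n_B = 1.5X.
Total moles n_T = 1 + 0.5X.
Kp = p_B^3 / (p_A^2) with p_i = (n_i/n_T)·P.
At X = 0.836: the mole-fraction product g(X) = Π y_i^ν_i = 51.7. Since Kp = g(X)·P^{1}, P = (Kp/g)^(1/1) = (107/51.7)^(1/1) = 2.07 atm.

P = 2.07 atm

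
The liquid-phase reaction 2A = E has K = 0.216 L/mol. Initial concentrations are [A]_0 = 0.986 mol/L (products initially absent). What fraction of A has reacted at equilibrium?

X = 0.244

Let X = conversion of A; extent ξ = 0.986X/2 mol/L.
Concentrations: [A] = 0.986 − 0.986X; [E] = 0.493X.
K = [E] / ([A]^2).
Setting equal to 0.216 and solving for X on (0,1) gives X = 0.244.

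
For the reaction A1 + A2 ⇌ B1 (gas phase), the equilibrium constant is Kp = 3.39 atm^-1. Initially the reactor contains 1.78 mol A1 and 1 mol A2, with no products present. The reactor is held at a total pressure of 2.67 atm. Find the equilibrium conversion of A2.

Take 1 mol A2 as basis and let X be its fractional conversion, so ξ = X.
Moles: n_A1 = 1.78 − X; n_A2 = 1 − X; n_B1 = X.
n_T = Σnᵢ = 2.78 − X.
With p_i = (n_i/n_T)P, Kp = p_B1 / (p_A1 p_A2).
Equating to 3.39 atm^-1 and solving on 0 < X < 1: X = 0.816.

X = 0.816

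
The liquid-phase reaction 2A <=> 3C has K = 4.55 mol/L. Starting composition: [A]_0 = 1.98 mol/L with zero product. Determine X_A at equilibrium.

X = 0.531

Let X = conversion of A; extent ξ = 1.98X/2 mol/L.
Concentrations: [A] = 1.98 − 1.98X; [C] = 2.97X.
K = [C]^3 / ([A]^2).
This equals 4.55 at X = 0.531 (the root in 0 < X < 1).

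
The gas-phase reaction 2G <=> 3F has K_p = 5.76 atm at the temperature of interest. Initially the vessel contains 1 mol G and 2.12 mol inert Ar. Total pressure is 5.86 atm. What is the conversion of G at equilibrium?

Let X = conversion of G (basis 1 mol G); extent of reaction ξ = 0.5X.
Moles: n_G = 1 − X; n_F = 1.5X; n_I = 2.12 (inert).
Summing: n_T = 3.12 + 0.5X.
Mole fractions y_i = n_i/n_T; K_p = p_F^3 / (p_G^2) with p_i = y_i·P.
Setting this equal to 5.76 atm and taking the physical root (0 < X < 1) gives X = 0.569.

X = 0.569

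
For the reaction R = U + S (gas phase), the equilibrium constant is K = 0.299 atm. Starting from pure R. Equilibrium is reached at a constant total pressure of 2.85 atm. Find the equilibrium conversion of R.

Basis: 1 mol R initially; let X = conversion of R. Extent ξ = X.
Mole table: n_R = 1 − X; n_U = X; n_S = X.
Summing: n_T = 1 + X.
With p_i = (n_i/n_T)P, K = p_U p_S / (p_R).
This yields a degree-2 equation in X; solving on (0,1), X = 0.308.

X = 0.308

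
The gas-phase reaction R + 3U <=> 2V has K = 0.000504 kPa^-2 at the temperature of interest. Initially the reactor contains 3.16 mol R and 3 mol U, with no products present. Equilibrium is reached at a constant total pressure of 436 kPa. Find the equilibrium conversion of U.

Take 3 mol U as basis and let X be its fractional conversion, so ξ = X.
Species balance: n_R = 3.16 − X; n_U = 3 − 3X; n_V = 2X.
Summing: n_T = 6.16 − 2X.
y_i = n_i/n_T, p_i = y_i·P. K = p_V^2 / (p_R p_U^3).
Equating to 0.000504 kPa^-2 and solving on 0 < X < 1: X = 0.795.

X = 0.795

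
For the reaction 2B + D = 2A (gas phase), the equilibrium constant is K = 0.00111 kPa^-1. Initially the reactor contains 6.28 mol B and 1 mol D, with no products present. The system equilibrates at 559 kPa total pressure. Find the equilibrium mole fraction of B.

Let X = conversion of D (basis 1 mol D); extent of reaction ξ = X.
At extent ξ: n_B = 6.28 − 2X; n_D = 1 − X; n_A = 2X.
Total moles n_T = 7.28 − X.
y_i = n_i/n_T, p_i = y_i·P. K = p_A^2 / (p_B^2 p_D).
Equating to 0.00111 kPa^-1 and solving on 0 < X < 1: X = 0.537.
Then n_B = 5.21, n_T = 6.74, so y_B = 0.772.

y_B = 0.772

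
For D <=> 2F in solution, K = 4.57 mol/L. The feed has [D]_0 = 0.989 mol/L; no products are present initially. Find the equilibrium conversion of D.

X = 0.643

Let X = conversion of D; extent ξ = 0.989·X mol/L.
Concentrations: [D] = 0.989 − 0.989X; [F] = 1.98X.
K = [F]^2 / ([D]).
Setting equal to 4.57 and solving for X on (0,1) gives X = 0.643.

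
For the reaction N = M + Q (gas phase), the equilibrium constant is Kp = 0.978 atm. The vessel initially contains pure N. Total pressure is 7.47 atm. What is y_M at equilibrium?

y_M = 0.254

Let X = conversion of N (basis 1 mol N); extent of reaction ξ = X.
Moles: n_N = 1 − X; n_M = X; n_Q = X.
Total moles n_T = 1 + X.
With p_i = (n_i/n_T)P, Kp = p_M p_Q / (p_N).
This yields a degree-2 equation in X; solving on (0,1), X = 0.340.
Then n_M = 0.34, n_T = 1.34, so y_M = 0.254.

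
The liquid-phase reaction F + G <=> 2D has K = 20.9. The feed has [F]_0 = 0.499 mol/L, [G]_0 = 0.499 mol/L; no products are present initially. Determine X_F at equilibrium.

Let X = conversion of F; extent ξ = 0.499·X mol/L.
Concentrations: [F] = 0.499 − 0.499X; [G] = 0.499 − 0.499X; [D] = 0.998X.
K = [D]^2 / ([F] [G]).
Solving K = 20.9 for X ∈ (0,1): X = 0.696.

X = 0.696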